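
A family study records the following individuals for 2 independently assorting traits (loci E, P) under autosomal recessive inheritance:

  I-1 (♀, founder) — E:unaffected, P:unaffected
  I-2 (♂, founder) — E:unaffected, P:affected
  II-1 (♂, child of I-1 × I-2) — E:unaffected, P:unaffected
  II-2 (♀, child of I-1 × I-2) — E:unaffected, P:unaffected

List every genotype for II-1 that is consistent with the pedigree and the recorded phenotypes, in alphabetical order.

E/I-1 un ·: EE|Ee
E/I-2 un ·: EE|Ee
E/II-1 un I-1×I-2: EE|Ee
E/II-2 un I-1×I-2: EE|Ee
⇒ E over [I-1,I-2,II-1,II-2]: 13 consistent
P/I-1 un ·: PP|Pp
P/I-2 aff ·: pp
P/II-1 un I-1×I-2: Pp
P/II-2 un I-1×I-2: Pp
⇒ P over [I-1,I-2,II-1,II-2]: 2 consistent

II-1 ∈ {EE Pp, Ee Pp}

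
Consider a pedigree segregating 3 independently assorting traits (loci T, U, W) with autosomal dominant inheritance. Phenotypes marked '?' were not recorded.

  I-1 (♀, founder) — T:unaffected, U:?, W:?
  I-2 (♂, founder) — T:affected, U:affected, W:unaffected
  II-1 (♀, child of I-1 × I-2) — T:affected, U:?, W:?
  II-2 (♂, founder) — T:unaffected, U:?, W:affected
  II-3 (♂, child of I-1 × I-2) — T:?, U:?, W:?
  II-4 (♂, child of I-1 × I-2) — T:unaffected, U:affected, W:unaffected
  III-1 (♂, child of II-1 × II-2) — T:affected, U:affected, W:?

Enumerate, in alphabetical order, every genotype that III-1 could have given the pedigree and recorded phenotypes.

T/I-1 un ·: tt
T/I-2 aff ·: Tt
T/II-1 aff I-1×I-2: Tt
T/II-2 un ·: tt
T/II-3 ? I-1×I-2: tt|Tt
T/II-4 un I-1×I-2: tt
T/III-1 aff II-1×II-2: Tt
⇒ T over [I-1,I-2,II-1,II-2,II-3,II-4,III-1]: 2 consistent
U/I-1 ? ·: uu|Uu|UU
U/I-2 aff ·: Uu|UU
U/II-1 ? I-1×I-2: uu|Uu|UU
U/II-2 ? ·: uu|Uu|UU
U/II-3 ? I-1×I-2: uu|Uu|UU
U/II-4 aff I-1×I-2: Uu|UU
U/III-1 aff II-1×II-2: Uu|UU
⇒ U over [I-1,I-2,II-1,II-2,II-3,II-4,III-1]: 161 consistent
W/I-1 ? ·: ww|Ww
W/I-2 un ·: ww
W/II-1 ? I-1×I-2: ww|Ww
W/II-2 aff ·: Ww|WW
W/II-3 ? I-1×I-2: ww|Ww
W/II-4 un I-1×I-2: ww
W/III-1 ? II-1×II-2: ww|Ww|WW
⇒ W over [I-1,I-2,II-1,II-2,II-3,II-4,III-1]: 19 consistent

III-1 ∈ {Tt UU WW, Tt UU Ww, Tt UU ww, Tt Uu WW, Tt Uu Ww, Tt Uu ww}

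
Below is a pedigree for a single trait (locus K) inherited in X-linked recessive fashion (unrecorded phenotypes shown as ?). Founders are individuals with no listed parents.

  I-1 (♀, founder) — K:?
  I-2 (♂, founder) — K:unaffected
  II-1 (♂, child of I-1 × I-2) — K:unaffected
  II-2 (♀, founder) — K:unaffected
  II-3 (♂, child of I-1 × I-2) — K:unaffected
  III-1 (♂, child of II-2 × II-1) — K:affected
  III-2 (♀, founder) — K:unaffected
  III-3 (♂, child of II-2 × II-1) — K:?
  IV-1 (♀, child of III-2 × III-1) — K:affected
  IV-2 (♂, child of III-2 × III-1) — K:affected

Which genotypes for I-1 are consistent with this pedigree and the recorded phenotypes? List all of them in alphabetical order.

I-1 ∈ {X^KX^K, X^KX^k}

K/I-1 ? ·: X^KX^K|X^KX^k
K/I-2 un ·: X^KY
K/II-1 un I-1×I-2: X^KY
K/II-2 un ·: X^KX^k
K/II-3 un I-1×I-2: X^KY
K/III-1 aff II-2×II-1: X^kY
K/III-2 un ·: X^KX^k
K/III-3 ? II-2×II-1: X^KY|X^kY
K/IV-1 aff III-2×III-1: X^kX^k
K/IV-2 aff III-2×III-1: X^kY
⇒ K over [I-1,I-2,II-1,II-2,II-3,III-1,III-2,III-3,IV-1,IV-2]: 4 consistent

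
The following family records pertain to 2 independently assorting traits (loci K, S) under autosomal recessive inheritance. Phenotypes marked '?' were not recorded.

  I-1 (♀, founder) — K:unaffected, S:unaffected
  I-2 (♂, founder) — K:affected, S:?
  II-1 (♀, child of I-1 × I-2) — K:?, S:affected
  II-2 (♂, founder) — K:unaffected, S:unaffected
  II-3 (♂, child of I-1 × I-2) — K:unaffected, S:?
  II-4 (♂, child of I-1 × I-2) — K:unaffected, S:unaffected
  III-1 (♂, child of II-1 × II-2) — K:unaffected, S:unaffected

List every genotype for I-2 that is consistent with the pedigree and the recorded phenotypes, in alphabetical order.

I-2 ∈ {kk Ss, kk ss}

K/I-1 un ·: KK|Kk
K/I-2 aff ·: kk
K/II-1 ? I-1×I-2: Kk|kk
K/II-2 un ·: KK|Kk
K/II-3 un I-1×I-2: Kk
K/II-4 un I-1×I-2: Kk
K/III-1 un II-1×II-2: KK|Kk
⇒ K over [I-1,I-2,II-1,II-2,II-3,II-4,III-1]: 10 consistent
S/I-1 un ·: Ss
S/I-2 ? ·: Ss|ss
S/II-1 aff I-1×I-2: ss
S/II-2 un ·: SS|Ss
S/II-3 ? I-1×I-2: SS|Ss|ss
S/II-4 un I-1×I-2: SS|Ss
S/III-1 un II-1×II-2: Ss
⇒ S over [I-1,I-2,II-1,II-2,II-3,II-4,III-1]: 16 consistent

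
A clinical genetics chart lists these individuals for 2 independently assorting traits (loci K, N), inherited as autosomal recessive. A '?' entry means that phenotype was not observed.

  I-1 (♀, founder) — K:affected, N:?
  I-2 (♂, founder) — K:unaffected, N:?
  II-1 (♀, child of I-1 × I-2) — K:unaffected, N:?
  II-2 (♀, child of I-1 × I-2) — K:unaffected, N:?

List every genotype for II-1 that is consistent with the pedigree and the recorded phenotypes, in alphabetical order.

II-1 ∈ {Kk NN, Kk Nn, Kk nn}

K/I-1 aff ·: kk
K/I-2 un ·: KK|Kk
K/II-1 un I-1×I-2: Kk
K/II-2 un I-1×I-2: Kk
⇒ K over [I-1,I-2,II-1,II-2]: 2 consistent
N/I-1 ? ·: NN|Nn|nn
N/I-2 ? ·: NN|Nn|nn
N/II-1 ? I-1×I-2: NN|Nn|nn
N/II-2 ? I-1×I-2: NN|Nn|nn
⇒ N over [I-1,I-2,II-1,II-2]: 29 consistent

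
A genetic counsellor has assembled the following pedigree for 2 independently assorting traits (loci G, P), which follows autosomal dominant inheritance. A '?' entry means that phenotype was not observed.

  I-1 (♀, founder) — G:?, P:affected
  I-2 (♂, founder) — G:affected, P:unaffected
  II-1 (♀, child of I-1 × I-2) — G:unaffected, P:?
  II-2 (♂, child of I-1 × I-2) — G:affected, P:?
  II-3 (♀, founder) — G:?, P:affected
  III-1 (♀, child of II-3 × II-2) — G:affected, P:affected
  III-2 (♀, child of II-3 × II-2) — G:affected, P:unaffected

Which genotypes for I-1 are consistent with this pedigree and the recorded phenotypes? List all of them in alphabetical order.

G/I-1 ? ·: gg|Gg
G/I-2 aff ·: Gg
G/II-1 un I-1×I-2: gg
G/II-2 aff I-1×I-2: Gg|GG
G/II-3 ? ·: gg|Gg|GG
G/III-1 aff II-3×II-2: Gg|GG
G/III-2 aff II-3×II-2: Gg|GG
⇒ G over [I-1,I-2,II-1,II-2,II-3,III-1,III-2]: 24 consistent
P/I-1 aff ·: Pp|PP
P/I-2 un ·: pp
P/II-1 ? I-1×I-2: pp|Pp
P/II-2 ? I-1×I-2: pp|Pp
P/II-3 aff ·: Pp
P/III-1 aff II-3×II-2: Pp|PP
P/III-2 un II-3×II-2: pp
⇒ P over [I-1,I-2,II-1,II-2,II-3,III-1,III-2]: 8 consistent

I-1 ∈ {Gg PP, Gg Pp, gg PP, gg Pp}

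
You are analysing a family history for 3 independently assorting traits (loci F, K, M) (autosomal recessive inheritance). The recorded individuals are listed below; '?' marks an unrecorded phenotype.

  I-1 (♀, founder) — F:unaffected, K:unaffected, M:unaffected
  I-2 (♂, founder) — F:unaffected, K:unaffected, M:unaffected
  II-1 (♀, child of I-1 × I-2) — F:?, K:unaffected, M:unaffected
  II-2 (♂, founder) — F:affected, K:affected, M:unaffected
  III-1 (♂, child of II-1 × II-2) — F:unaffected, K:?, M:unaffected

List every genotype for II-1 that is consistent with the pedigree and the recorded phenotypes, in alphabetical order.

F/I-1 un ·: FF|Ff
F/I-2 un ·: FF|Ff
F/II-1 ? I-1×I-2: FF|Ff
F/II-2 aff ·: ff
F/III-1 un II-1×II-2: Ff
⇒ F over [I-1,I-2,II-1,II-2,III-1]: 7 consistent
K/I-1 un ·: KK|Kk
K/I-2 un ·: KK|Kk
K/II-1 un I-1×I-2: KK|Kk
K/II-2 aff ·: kk
K/III-1 ? II-1×II-2: Kk|kk
⇒ K over [I-1,I-2,II-1,II-2,III-1]: 10 consistent
M/I-1 un ·: MM|Mm
M/I-2 un ·: MM|Mm
M/II-1 un I-1×I-2: MM|Mm
M/II-2 un ·: MM|Mm
M/III-1 un II-1×II-2: MM|Mm
⇒ M over [I-1,I-2,II-1,II-2,III-1]: 24 consistent

II-1 ∈ {FF KK MM, FF KK Mm, FF Kk MM, FF Kk Mm, Ff KK MM, Ff KK Mm, Ff Kk MM, Ff Kk Mm}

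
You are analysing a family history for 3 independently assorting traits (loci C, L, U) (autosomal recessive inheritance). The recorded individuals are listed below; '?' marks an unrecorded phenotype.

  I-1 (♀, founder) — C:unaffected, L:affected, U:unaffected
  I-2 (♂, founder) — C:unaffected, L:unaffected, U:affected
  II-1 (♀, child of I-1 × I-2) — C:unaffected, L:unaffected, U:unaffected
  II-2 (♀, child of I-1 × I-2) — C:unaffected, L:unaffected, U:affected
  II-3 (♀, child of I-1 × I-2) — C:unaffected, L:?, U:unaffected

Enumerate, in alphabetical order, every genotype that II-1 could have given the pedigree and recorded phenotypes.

C/I-1 un ·: CC|Cc
C/I-2 un ·: CC|Cc
C/II-1 un I-1×I-2: CC|Cc
C/II-2 un I-1×I-2: CC|Cc
C/II-3 un I-1×I-2: CC|Cc
⇒ C over [I-1,I-2,II-1,II-2,II-3]: 25 consistent
L/I-1 aff ·: ll
L/I-2 un ·: LL|Ll
L/II-1 un I-1×I-2: Ll
L/II-2 un I-1×I-2: Ll
L/II-3 ? I-1×I-2: Ll|ll
⇒ L over [I-1,I-2,II-1,II-2,II-3]: 3 consistent
U/I-1 un ·: Uu
U/I-2 aff ·: uu
U/II-1 un I-1×I-2: Uu
U/II-2 aff I-1×I-2: uu
U/II-3 un I-1×I-2: Uu
⇒ U over [I-1,I-2,II-1,II-2,II-3]: 1 consistent

II-1 ∈ {CC Ll Uu, Cc Ll Uu}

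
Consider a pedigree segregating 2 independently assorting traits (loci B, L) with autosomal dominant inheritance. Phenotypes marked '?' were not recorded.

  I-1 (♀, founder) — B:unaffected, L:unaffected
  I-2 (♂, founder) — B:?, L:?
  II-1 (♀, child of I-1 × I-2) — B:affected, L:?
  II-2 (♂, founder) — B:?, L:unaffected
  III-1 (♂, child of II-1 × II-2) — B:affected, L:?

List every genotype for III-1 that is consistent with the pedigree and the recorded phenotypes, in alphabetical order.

III-1 ∈ {BB Ll, BB ll, Bb Ll, Bb ll}

B/I-1 un ·: bb
B/I-2 ? ·: Bb|BB
B/II-1 aff I-1×I-2: Bb
B/II-2 ? ·: bb|Bb|BB
B/III-1 aff II-1×II-2: Bb|BB
⇒ B over [I-1,I-2,II-1,II-2,III-1]: 10 consistent
L/I-1 un ·: ll
L/I-2 ? ·: ll|Ll|LL
L/II-1 ? I-1×I-2: ll|Ll
L/II-2 un ·: ll
L/III-1 ? II-1×II-2: ll|Ll
⇒ L over [I-1,I-2,II-1,II-2,III-1]: 6 consistent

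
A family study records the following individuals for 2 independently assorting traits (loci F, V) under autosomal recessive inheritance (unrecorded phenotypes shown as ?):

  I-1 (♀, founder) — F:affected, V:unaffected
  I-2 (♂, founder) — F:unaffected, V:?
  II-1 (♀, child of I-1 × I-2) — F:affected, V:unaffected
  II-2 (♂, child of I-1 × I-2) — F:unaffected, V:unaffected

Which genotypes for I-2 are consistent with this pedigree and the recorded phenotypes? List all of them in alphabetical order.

I-2 ∈ {Ff VV, Ff Vv, Ff vv}

F/I-1 aff ·: ff
F/I-2 un ·: Ff
F/II-1 aff I-1×I-2: ff
F/II-2 un I-1×I-2: Ff
⇒ F over [I-1,I-2,II-1,II-2]: 1 consistent
V/I-1 un ·: VV|Vv
V/I-2 ? ·: VV|Vv|vv
V/II-1 un I-1×I-2: VV|Vv
V/II-2 un I-1×I-2: VV|Vv
⇒ V over [I-1,I-2,II-1,II-2]: 15 consistent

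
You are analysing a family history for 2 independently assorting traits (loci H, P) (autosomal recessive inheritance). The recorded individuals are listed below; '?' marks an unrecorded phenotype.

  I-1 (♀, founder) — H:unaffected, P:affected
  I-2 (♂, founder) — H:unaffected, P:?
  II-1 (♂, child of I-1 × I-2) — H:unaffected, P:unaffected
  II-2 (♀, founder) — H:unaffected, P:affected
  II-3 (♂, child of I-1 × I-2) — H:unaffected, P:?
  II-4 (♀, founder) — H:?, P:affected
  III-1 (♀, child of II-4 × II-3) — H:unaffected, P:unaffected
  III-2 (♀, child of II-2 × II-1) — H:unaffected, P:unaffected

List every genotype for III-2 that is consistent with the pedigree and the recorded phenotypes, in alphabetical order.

III-2 ∈ {HH Pp, Hh Pp}

H/I-1 un ·: HH|Hh
H/I-2 un ·: HH|Hh
H/II-1 un I-1×I-2: HH|Hh
H/II-2 un ·: HH|Hh
H/II-3 un I-1×I-2: HH|Hh
H/II-4 ? ·: HH|Hh|hh
H/III-1 un II-4×II-3: HH|Hh
H/III-2 un II-2×II-1: HH|Hh
⇒ H over [I-1,I-2,II-1,II-2,II-3,II-4,III-1,III-2]: 201 consistent
P/I-1 aff ·: pp
P/I-2 ? ·: PP|Pp
P/II-1 un I-1×I-2: Pp
P/II-2 aff ·: pp
P/II-3 ? I-1×I-2: Pp
P/II-4 aff ·: pp
P/III-1 un II-4×II-3: Pp
P/III-2 un II-2×II-1: Pp
⇒ P over [I-1,I-2,II-1,II-2,II-3,II-4,III-1,III-2]: 2 consistent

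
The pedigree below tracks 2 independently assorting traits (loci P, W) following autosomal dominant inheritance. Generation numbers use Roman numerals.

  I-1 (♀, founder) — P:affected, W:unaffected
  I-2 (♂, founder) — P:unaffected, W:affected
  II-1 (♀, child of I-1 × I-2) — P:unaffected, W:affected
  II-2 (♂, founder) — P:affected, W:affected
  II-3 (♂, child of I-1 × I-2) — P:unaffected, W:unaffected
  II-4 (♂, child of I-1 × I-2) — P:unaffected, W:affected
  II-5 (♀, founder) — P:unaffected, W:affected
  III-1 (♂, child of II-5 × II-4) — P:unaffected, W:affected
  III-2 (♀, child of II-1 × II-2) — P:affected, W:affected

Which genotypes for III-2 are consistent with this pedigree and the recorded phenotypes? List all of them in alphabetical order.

III-2 ∈ {Pp WW, Pp Ww}

P/I-1 aff ·: Pp
P/I-2 un ·: pp
P/II-1 un I-1×I-2: pp
P/II-2 aff ·: Pp|PP
P/II-3 un I-1×I-2: pp
P/II-4 un I-1×I-2: pp
P/II-5 un ·: pp
P/III-1 un II-5×II-4: pp
P/III-2 aff II-1×II-2: Pp
⇒ P over [I-1,I-2,II-1,II-2,II-3,II-4,II-5,III-1,III-2]: 2 consistent
W/I-1 un ·: ww
W/I-2 aff ·: Ww
W/II-1 aff I-1×I-2: Ww
W/II-2 aff ·: Ww|WW
W/II-3 un I-1×I-2: ww
W/II-4 aff I-1×I-2: Ww
W/II-5 aff ·: Ww|WW
W/III-1 aff II-5×II-4: Ww|WW
W/III-2 aff II-1×II-2: Ww|WW
⇒ W over [I-1,I-2,II-1,II-2,II-3,II-4,II-5,III-1,III-2]: 16 consistent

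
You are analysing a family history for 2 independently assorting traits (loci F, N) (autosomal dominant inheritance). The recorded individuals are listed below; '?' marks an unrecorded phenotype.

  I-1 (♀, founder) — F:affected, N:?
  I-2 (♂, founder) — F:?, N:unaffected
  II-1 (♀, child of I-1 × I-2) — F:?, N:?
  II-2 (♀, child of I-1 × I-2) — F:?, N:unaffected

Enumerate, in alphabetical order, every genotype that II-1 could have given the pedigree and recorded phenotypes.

F/I-1 aff ·: Ff|FF
F/I-2 ? ·: ff|Ff|FF
F/II-1 ? I-1×I-2: ff|Ff|FF
F/II-2 ? I-1×I-2: ff|Ff|FF
⇒ F over [I-1,I-2,II-1,II-2]: 23 consistent
N/I-1 ? ·: nn|Nn
N/I-2 un ·: nn
N/II-1 ? I-1×I-2: nn|Nn
N/II-2 un I-1×I-2: nn
⇒ N over [I-1,I-2,II-1,II-2]: 3 consistent

II-1 ∈ {FF Nn, FF nn, Ff Nn, Ff nn, ff Nn, ff nn}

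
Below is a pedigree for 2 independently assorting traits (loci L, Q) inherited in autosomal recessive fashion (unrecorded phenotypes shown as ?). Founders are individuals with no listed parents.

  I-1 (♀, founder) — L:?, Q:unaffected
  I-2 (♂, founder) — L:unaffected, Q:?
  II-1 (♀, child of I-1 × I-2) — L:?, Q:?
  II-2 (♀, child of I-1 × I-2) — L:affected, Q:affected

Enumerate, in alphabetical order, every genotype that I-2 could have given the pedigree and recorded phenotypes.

I-2 ∈ {Ll Qq, Ll qq}

L/I-1 ? ·: Ll|ll
L/I-2 un ·: Ll
L/II-1 ? I-1×I-2: LL|Ll|ll
L/II-2 aff I-1×I-2: ll
⇒ L over [I-1,I-2,II-1,II-2]: 5 consistent
Q/I-1 un ·: Qq
Q/I-2 ? ·: Qq|qq
Q/II-1 ? I-1×I-2: QQ|Qq|qq
Q/II-2 aff I-1×I-2: qq
⇒ Q over [I-1,I-2,II-1,II-2]: 5 consistent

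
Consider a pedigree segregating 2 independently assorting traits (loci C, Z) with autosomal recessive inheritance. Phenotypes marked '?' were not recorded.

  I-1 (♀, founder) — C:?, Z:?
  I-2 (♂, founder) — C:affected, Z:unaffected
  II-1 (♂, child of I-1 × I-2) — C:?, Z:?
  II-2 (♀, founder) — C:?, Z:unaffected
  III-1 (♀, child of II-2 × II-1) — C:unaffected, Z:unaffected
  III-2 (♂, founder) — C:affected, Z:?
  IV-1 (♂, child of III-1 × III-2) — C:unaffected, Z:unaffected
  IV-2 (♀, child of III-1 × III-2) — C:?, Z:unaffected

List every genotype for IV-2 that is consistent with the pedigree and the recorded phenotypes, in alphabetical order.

IV-2 ∈ {Cc ZZ, Cc Zz, cc ZZ, cc Zz}

C/I-1 ? ·: CC|Cc|cc
C/I-2 aff ·: cc
C/II-1 ? I-1×I-2: Cc|cc
C/II-2 ? ·: CC|Cc|cc
C/III-1 un II-2×II-1: CC|Cc
C/III-2 aff ·: cc
C/IV-1 un III-1×III-2: Cc
C/IV-2 ? III-1×III-2: Cc|cc
⇒ C over [I-1,I-2,II-1,II-2,III-1,III-2,IV-1,IV-2]: 24 consistent
Z/I-1 ? ·: ZZ|Zz|zz
Z/I-2 un ·: ZZ|Zz
Z/II-1 ? I-1×I-2: ZZ|Zz|zz
Z/II-2 un ·: ZZ|Zz
Z/III-1 un II-2×II-1: ZZ|Zz
Z/III-2 ? ·: ZZ|Zz|zz
Z/IV-1 un III-1×III-2: ZZ|Zz
Z/IV-2 un III-1×III-2: ZZ|Zz
⇒ Z over [I-1,I-2,II-1,II-2,III-1,III-2,IV-1,IV-2]: 270 consistent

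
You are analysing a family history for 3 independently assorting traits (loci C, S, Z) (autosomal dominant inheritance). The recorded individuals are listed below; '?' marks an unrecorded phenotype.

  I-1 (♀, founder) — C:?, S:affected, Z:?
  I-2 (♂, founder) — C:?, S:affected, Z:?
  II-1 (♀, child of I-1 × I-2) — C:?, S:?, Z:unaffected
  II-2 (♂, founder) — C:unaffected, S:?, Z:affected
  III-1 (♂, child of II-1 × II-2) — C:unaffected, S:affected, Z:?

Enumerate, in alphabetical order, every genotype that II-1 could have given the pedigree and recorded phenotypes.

II-1 ∈ {Cc SS zz, Cc Ss zz, Cc ss zz, cc SS zz, cc Ss zz, cc ss zz}

C/I-1 ? ·: cc|Cc|CC
C/I-2 ? ·: cc|Cc|CC
C/II-1 ? I-1×I-2: cc|Cc
C/II-2 un ·: cc
C/III-1 un II-1×II-2: cc
⇒ C over [I-1,I-2,II-1,II-2,III-1]: 11 consistent
S/I-1 aff ·: Ss|SS
S/I-2 aff ·: Ss|SS
S/II-1 ? I-1×I-2: ss|Ss|SS
S/II-2 ? ·: ss|Ss|SS
S/III-1 aff II-1×II-2: Ss|SS
⇒ S over [I-1,I-2,II-1,II-2,III-1]: 33 consistent
Z/I-1 ? ·: zz|Zz
Z/I-2 ? ·: zz|Zz
Z/II-1 un I-1×I-2: zz
Z/II-2 aff ·: Zz|ZZ
Z/III-1 ? II-1×II-2: zz|Zz
⇒ Z over [I-1,I-2,II-1,II-2,III-1]: 12 consistent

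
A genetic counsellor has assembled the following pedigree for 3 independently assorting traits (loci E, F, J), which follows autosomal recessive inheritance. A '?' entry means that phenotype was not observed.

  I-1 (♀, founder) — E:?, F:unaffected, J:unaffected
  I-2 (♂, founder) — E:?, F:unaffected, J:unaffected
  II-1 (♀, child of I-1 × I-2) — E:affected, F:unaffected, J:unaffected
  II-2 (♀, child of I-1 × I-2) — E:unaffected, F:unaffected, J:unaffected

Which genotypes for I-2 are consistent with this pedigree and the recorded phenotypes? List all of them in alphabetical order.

I-2 ∈ {Ee FF JJ, Ee FF Jj, Ee Ff JJ, Ee Ff Jj, ee FF JJ, ee FF Jj, ee Ff JJ, ee Ff Jj}

E/I-1 ? ·: Ee|ee
E/I-2 ? ·: Ee|ee
E/II-1 aff I-1×I-2: ee
E/II-2 un I-1×I-2: EE|Ee
⇒ E over [I-1,I-2,II-1,II-2]: 4 consistent
F/I-1 un ·: FF|Ff
F/I-2 un ·: FF|Ff
F/II-1 un I-1×I-2: FF|Ff
F/II-2 un I-1×I-2: FF|Ff
⇒ F over [I-1,I-2,II-1,II-2]: 13 consistent
J/I-1 un ·: JJ|Jj
J/I-2 un ·: JJ|Jj
J/II-1 un I-1×I-2: JJ|Jj
J/II-2 un I-1×I-2: JJ|Jj
⇒ J over [I-1,I-2,II-1,II-2]: 13 consistent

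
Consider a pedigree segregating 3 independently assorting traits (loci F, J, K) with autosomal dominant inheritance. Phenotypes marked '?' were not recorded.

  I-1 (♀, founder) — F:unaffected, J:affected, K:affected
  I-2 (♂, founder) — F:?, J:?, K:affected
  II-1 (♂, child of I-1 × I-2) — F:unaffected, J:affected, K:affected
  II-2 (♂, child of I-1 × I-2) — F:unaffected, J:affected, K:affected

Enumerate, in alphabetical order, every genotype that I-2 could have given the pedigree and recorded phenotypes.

F/I-1 un ·: ff
F/I-2 ? ·: ff|Ff
F/II-1 un I-1×I-2: ff
F/II-2 un I-1×I-2: ff
⇒ F over [I-1,I-2,II-1,II-2]: 2 consistent
J/I-1 aff ·: Jj|JJ
J/I-2 ? ·: jj|Jj|JJ
J/II-1 aff I-1×I-2: Jj|JJ
J/II-2 aff I-1×I-2: Jj|JJ
⇒ J over [I-1,I-2,II-1,II-2]: 15 consistent
K/I-1 aff ·: Kk|KK
K/I-2 aff ·: Kk|KK
K/II-1 aff I-1×I-2: Kk|KK
K/II-2 aff I-1×I-2: Kk|KK
⇒ K over [I-1,I-2,II-1,II-2]: 13 consistent

I-2 ∈ {Ff JJ KK, Ff JJ Kk, Ff Jj KK, Ff Jj Kk, Ff jj KK, Ff jj Kk, ff JJ KK, ff JJ Kk, ff Jj KK, ff Jj Kk, ff jj KK, ff jj Kk}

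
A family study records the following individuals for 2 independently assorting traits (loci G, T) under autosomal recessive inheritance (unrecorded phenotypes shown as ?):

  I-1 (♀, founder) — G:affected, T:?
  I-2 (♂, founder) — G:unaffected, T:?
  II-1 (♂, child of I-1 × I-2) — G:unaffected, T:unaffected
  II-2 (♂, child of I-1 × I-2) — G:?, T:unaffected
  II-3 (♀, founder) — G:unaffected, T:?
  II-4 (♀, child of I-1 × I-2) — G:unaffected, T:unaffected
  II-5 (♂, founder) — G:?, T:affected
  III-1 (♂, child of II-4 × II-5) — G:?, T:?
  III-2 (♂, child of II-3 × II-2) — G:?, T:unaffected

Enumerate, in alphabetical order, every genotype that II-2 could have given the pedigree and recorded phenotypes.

G/I-1 aff ·: gg
G/I-2 un ·: GG|Gg
G/II-1 un I-1×I-2: Gg
G/II-2 ? I-1×I-2: Gg|gg
G/II-3 un ·: GG|Gg
G/II-4 un I-1×I-2: Gg
G/II-5 ? ·: GG|Gg|gg
G/III-1 ? II-4×II-5: GG|Gg|gg
G/III-2 ? II-3×II-2: GG|Gg|gg
⇒ G over [I-1,I-2,II-1,II-2,II-3,II-4,II-5,III-1,III-2]: 91 consistent
T/I-1 ? ·: TT|Tt|tt
T/I-2 ? ·: TT|Tt|tt
T/II-1 un I-1×I-2: TT|Tt
T/II-2 un I-1×I-2: TT|Tt
T/II-3 ? ·: TT|Tt|tt
T/II-4 un I-1×I-2: TT|Tt
T/II-5 aff ·: tt
T/III-1 ? II-4×II-5: Tt|tt
T/III-2 un II-3×II-2: TT|Tt
⇒ T over [I-1,I-2,II-1,II-2,II-3,II-4,II-5,III-1,III-2]: 206 consistent

II-2 ∈ {Gg TT, Gg Tt, gg TT, gg Tt}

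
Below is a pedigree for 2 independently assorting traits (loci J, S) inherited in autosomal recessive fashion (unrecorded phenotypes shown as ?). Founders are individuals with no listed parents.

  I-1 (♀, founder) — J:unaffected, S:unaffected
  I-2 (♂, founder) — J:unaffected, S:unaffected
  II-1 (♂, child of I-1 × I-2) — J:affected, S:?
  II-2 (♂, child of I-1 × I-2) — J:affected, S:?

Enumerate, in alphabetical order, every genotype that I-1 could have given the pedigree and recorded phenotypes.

I-1 ∈ {Jj SS, Jj Ss}

J/I-1 un ·: Jj
J/I-2 un ·: Jj
J/II-1 aff I-1×I-2: jj
J/II-2 aff I-1×I-2: jj
⇒ J over [I-1,I-2,II-1,II-2]: 1 consistent
S/I-1 un ·: SS|Ss
S/I-2 un ·: SS|Ss
S/II-1 ? I-1×I-2: SS|Ss|ss
S/II-2 ? I-1×I-2: SS|Ss|ss
⇒ S over [I-1,I-2,II-1,II-2]: 18 consistent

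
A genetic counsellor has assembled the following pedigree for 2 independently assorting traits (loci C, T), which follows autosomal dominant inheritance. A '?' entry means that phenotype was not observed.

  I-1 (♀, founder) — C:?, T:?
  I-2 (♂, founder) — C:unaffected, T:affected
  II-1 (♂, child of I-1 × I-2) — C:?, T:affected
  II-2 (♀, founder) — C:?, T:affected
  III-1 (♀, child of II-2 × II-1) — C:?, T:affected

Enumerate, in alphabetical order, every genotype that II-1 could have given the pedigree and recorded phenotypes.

II-1 ∈ {Cc TT, Cc Tt, cc TT, cc Tt}

C/I-1 ? ·: cc|Cc|CC
C/I-2 un ·: cc
C/II-1 ? I-1×I-2: cc|Cc
C/II-2 ? ·: cc|Cc|CC
C/III-1 ? II-2×II-1: cc|Cc|CC
⇒ C over [I-1,I-2,II-1,II-2,III-1]: 22 consistent
T/I-1 ? ·: tt|Tt|TT
T/I-2 aff ·: Tt|TT
T/II-1 aff I-1×I-2: Tt|TT
T/II-2 aff ·: Tt|TT
T/III-1 aff II-2×II-1: Tt|TT
⇒ T over [I-1,I-2,II-1,II-2,III-1]: 32 consistent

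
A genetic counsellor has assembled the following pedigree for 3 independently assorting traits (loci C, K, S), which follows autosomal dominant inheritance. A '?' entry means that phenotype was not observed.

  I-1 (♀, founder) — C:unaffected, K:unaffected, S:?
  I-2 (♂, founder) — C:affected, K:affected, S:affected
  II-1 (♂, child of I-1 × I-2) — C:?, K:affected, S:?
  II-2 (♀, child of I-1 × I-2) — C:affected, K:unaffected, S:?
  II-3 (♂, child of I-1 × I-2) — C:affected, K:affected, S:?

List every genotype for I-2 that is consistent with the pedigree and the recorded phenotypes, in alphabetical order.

I-2 ∈ {CC Kk SS, CC Kk Ss, Cc Kk SS, Cc Kk Ss}

C/I-1 un ·: cc
C/I-2 aff ·: Cc|CC
C/II-1 ? I-1×I-2: cc|Cc
C/II-2 aff I-1×I-2: Cc
C/II-3 aff I-1×I-2: Cc
⇒ C over [I-1,I-2,II-1,II-2,II-3]: 3 consistent
K/I-1 un ·: kk
K/I-2 aff ·: Kk
K/II-1 aff I-1×I-2: Kk
K/II-2 un I-1×I-2: kk
K/II-3 aff I-1×I-2: Kk
⇒ K over [I-1,I-2,II-1,II-2,II-3]: 1 consistent
S/I-1 ? ·: ss|Ss|SS
S/I-2 aff ·: Ss|SS
S/II-1 ? I-1×I-2: ss|Ss|SS
S/II-2 ? I-1×I-2: ss|Ss|SS
S/II-3 ? I-1×I-2: ss|Ss|SS
⇒ S over [I-1,I-2,II-1,II-2,II-3]: 53 consistent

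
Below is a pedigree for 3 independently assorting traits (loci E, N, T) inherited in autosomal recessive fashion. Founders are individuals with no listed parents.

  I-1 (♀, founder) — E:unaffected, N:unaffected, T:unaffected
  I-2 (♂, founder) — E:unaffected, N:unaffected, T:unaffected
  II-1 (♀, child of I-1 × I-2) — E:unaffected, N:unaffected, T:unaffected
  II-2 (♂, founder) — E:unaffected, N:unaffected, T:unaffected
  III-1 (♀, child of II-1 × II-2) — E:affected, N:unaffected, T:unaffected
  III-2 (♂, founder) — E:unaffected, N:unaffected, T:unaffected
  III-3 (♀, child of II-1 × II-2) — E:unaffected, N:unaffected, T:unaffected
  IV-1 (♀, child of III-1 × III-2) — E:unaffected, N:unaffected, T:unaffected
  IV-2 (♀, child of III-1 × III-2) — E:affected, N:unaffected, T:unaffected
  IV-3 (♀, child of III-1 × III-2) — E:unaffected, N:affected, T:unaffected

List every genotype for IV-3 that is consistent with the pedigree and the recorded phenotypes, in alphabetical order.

IV-3 ∈ {Ee nn TT, Ee nn Tt}

E/I-1 un ·: EE|Ee
E/I-2 un ·: EE|Ee
E/II-1 un I-1×I-2: Ee
E/II-2 un ·: Ee
E/III-1 aff II-1×II-2: ee
E/III-2 un ·: Ee
E/III-3 un II-1×II-2: EE|Ee
E/IV-1 un III-1×III-2: Ee
E/IV-2 aff III-1×III-2: ee
E/IV-3 un III-1×III-2: Ee
⇒ E over [I-1,I-2,II-1,II-2,III-1,III-2,III-3,IV-1,IV-2,IV-3]: 6 consistent
N/I-1 un ·: NN|Nn
N/I-2 un ·: NN|Nn
N/II-1 un I-1×I-2: NN|Nn
N/II-2 un ·: NN|Nn
N/III-1 un II-1×II-2: Nn
N/III-2 un ·: Nn
N/III-3 un II-1×II-2: NN|Nn
N/IV-1 un III-1×III-2: NN|Nn
N/IV-2 un III-1×III-2: NN|Nn
N/IV-3 aff III-1×III-2: nn
⇒ N over [I-1,I-2,II-1,II-2,III-1,III-2,III-3,IV-1,IV-2,IV-3]: 80 consistent
T/I-1 un ·: TT|Tt
T/I-2 un ·: TT|Tt
T/II-1 un I-1×I-2: TT|Tt
T/II-2 un ·: TT|Tt
T/III-1 un II-1×II-2: TT|Tt
T/III-2 un ·: TT|Tt
T/III-3 un II-1×II-2: TT|Tt
T/IV-1 un III-1×III-2: TT|Tt
T/IV-2 un III-1×III-2: TT|Tt
T/IV-3 un III-1×III-2: TT|Tt
⇒ T over [I-1,I-2,II-1,II-2,III-1,III-2,III-3,IV-1,IV-2,IV-3]: 536 consistent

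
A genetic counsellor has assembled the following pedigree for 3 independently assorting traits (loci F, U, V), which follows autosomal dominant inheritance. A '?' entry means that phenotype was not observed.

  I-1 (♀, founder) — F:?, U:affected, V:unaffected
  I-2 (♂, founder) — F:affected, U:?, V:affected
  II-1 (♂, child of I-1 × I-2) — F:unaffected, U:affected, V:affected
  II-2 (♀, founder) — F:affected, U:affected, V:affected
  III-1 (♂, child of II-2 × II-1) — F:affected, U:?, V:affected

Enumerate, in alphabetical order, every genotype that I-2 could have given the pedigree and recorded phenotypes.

F/I-1 ? ·: ff|Ff
F/I-2 aff ·: Ff
F/II-1 un I-1×I-2: ff
F/II-2 aff ·: Ff|FF
F/III-1 aff II-2×II-1: Ff
⇒ F over [I-1,I-2,II-1,II-2,III-1]: 4 consistent
U/I-1 aff ·: Uu|UU
U/I-2 ? ·: uu|Uu|UU
U/II-1 aff I-1×I-2: Uu|UU
U/II-2 aff ·: Uu|UU
U/III-1 ? II-2×II-1: uu|Uu|UU
⇒ U over [I-1,I-2,II-1,II-2,III-1]: 37 consistent
V/I-1 un ·: vv
V/I-2 aff ·: Vv|VV
V/II-1 aff I-1×I-2: Vv
V/II-2 aff ·: Vv|VV
V/III-1 aff II-2×II-1: Vv|VV
⇒ V over [I-1,I-2,II-1,II-2,III-1]: 8 consistent

I-2 ∈ {Ff UU VV, Ff UU Vv, Ff Uu VV, Ff Uu Vv, Ff uu VV, Ff uu Vv}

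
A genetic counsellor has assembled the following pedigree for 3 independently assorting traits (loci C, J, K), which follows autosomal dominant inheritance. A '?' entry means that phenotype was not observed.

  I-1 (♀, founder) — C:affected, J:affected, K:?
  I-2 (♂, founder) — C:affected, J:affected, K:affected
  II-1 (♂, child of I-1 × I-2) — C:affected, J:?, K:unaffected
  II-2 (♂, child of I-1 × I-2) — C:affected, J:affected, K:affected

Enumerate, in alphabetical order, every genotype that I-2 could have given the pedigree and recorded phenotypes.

I-2 ∈ {CC JJ Kk, CC Jj Kk, Cc JJ Kk, Cc Jj Kk}

C/I-1 aff ·: Cc|CC
C/I-2 aff ·: Cc|CC
C/II-1 aff I-1×I-2: Cc|CC
C/II-2 aff I-1×I-2: Cc|CC
⇒ C over [I-1,I-2,II-1,II-2]: 13 consistent
J/I-1 aff ·: Jj|JJ
J/I-2 aff ·: Jj|JJ
J/II-1 ? I-1×I-2: jj|Jj|JJ
J/II-2 aff I-1×I-2: Jj|JJ
⇒ J over [I-1,I-2,II-1,II-2]: 15 consistent
K/I-1 ? ·: kk|Kk
K/I-2 aff ·: Kk
K/II-1 un I-1×I-2: kk
K/II-2 aff I-1×I-2: Kk|KK
⇒ K over [I-1,I-2,II-1,II-2]: 3 consistent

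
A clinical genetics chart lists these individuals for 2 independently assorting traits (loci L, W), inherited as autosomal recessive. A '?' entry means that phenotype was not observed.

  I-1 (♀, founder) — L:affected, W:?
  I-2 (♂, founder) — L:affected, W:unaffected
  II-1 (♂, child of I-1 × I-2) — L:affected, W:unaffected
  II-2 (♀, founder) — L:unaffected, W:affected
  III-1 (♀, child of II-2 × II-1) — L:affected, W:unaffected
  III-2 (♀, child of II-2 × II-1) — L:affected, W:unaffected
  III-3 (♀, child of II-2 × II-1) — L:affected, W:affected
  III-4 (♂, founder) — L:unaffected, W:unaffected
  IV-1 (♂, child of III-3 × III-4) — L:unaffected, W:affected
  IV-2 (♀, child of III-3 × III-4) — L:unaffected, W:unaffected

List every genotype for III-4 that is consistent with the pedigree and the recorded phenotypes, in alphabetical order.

L/I-1 aff ·: ll
L/I-2 aff ·: ll
L/II-1 aff I-1×I-2: ll
L/II-2 un ·: Ll
L/III-1 aff II-2×II-1: ll
L/III-2 aff II-2×II-1: ll
L/III-3 aff II-2×II-1: ll
L/III-4 un ·: LL|Ll
L/IV-1 un III-3×III-4: Ll
L/IV-2 un III-3×III-4: Ll
⇒ L over [I-1,I-2,II-1,II-2,III-1,III-2,III-3,III-4,IV-1,IV-2]: 2 consistent
W/I-1 ? ·: WW|Ww|ww
W/I-2 un ·: WW|Ww
W/II-1 un I-1×I-2: Ww
W/II-2 aff ·: ww
W/III-1 un II-2×II-1: Ww
W/III-2 un II-2×II-1: Ww
W/III-3 aff II-2×II-1: ww
W/III-4 un ·: Ww
W/IV-1 aff III-3×III-4: ww
W/IV-2 un III-3×III-4: Ww
⇒ W over [I-1,I-2,II-1,II-2,III-1,III-2,III-3,III-4,IV-1,IV-2]: 5 consistent

III-4 ∈ {LL Ww, Ll Ww}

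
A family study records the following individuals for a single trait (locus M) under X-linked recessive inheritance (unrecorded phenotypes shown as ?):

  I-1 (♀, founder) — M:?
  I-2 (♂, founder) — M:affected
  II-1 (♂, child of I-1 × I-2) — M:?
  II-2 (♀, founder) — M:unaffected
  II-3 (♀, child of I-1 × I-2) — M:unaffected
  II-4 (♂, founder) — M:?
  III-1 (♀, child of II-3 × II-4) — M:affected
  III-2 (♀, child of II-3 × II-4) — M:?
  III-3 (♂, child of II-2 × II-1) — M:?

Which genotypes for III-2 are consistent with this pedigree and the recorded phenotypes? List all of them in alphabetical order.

III-2 ∈ {X^MX^m, X^mX^m}

M/I-1 ? ·: X^MX^M|X^MX^m
M/I-2 aff ·: X^mY
M/II-1 ? I-1×I-2: X^MY|X^mY
M/II-2 un ·: X^MX^M|X^MX^m
M/II-3 un I-1×I-2: X^MX^m
M/II-4 ? ·: X^mY
M/III-1 aff II-3×II-4: X^mX^m
M/III-2 ? II-3×II-4: X^MX^m|X^mX^m
M/III-3 ? II-2×II-1: X^MY|X^mY
⇒ M over [I-1,I-2,II-1,II-2,II-3,II-4,III-1,III-2,III-3]: 18 consistent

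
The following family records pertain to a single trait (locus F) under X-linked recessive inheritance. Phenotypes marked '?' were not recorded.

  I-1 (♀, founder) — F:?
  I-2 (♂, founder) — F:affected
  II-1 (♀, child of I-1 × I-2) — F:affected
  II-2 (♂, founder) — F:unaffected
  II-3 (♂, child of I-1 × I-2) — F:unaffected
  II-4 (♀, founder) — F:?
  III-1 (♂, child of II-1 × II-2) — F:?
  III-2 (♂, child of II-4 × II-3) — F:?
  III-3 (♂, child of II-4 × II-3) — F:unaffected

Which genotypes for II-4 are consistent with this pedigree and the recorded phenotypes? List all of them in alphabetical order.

F/I-1 ? ·: X^FX^f
F/I-2 aff ·: X^fY
F/II-1 aff I-1×I-2: X^fX^f
F/II-2 un ·: X^FY
F/II-3 un I-1×I-2: X^FY
F/II-4 ? ·: X^FX^F|X^FX^f
F/III-1 ? II-1×II-2: X^fY
F/III-2 ? II-4×II-3: X^FY|X^fY
F/III-3 un II-4×II-3: X^FY
⇒ F over [I-1,I-2,II-1,II-2,II-3,II-4,III-1,III-2,III-3]: 3 consistent

II-4 ∈ {X^FX^F, X^FX^f}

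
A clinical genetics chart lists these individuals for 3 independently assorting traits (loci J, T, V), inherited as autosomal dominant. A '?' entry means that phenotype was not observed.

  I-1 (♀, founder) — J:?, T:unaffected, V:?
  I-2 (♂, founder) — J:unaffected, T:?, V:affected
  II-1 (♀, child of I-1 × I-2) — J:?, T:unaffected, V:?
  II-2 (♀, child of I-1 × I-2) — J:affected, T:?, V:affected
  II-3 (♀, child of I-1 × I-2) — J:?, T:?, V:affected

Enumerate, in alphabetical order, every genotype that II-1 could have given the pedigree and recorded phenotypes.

II-1 ∈ {Jj tt VV, Jj tt Vv, Jj tt vv, jj tt VV, jj tt Vv, jj tt vv}

J/I-1 ? ·: Jj|JJ
J/I-2 un ·: jj
J/II-1 ? I-1×I-2: jj|Jj
J/II-2 aff I-1×I-2: Jj
J/II-3 ? I-1×I-2: jj|Jj
⇒ J over [I-1,I-2,II-1,II-2,II-3]: 5 consistent
T/I-1 un ·: tt
T/I-2 ? ·: tt|Tt
T/II-1 un I-1×I-2: tt
T/II-2 ? I-1×I-2: tt|Tt
T/II-3 ? I-1×I-2: tt|Tt
⇒ T over [I-1,I-2,II-1,II-2,II-3]: 5 consistent
V/I-1 ? ·: vv|Vv|VV
V/I-2 aff ·: Vv|VV
V/II-1 ? I-1×I-2: vv|Vv|VV
V/II-2 aff I-1×I-2: Vv|VV
V/II-3 aff I-1×I-2: Vv|VV
⇒ V over [I-1,I-2,II-1,II-2,II-3]: 32 consistent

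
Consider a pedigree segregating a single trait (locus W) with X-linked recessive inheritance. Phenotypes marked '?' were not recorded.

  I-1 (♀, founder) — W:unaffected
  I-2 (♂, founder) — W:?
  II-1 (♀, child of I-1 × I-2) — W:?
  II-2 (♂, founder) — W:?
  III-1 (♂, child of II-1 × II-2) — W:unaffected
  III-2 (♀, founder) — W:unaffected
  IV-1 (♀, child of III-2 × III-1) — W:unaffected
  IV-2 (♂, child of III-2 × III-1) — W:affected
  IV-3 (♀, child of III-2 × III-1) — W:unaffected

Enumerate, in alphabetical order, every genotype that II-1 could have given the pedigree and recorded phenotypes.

II-1 ∈ {X^WX^W, X^WX^w}

W/I-1 un ·: X^WX^W|X^WX^w
W/I-2 ? ·: X^WY|X^wY
W/II-1 ? I-1×I-2: X^WX^W|X^WX^w
W/II-2 ? ·: X^WY|X^wY
W/III-1 un II-1×II-2: X^WY
W/III-2 un ·: X^WX^w
W/IV-1 un III-2×III-1: X^WX^W|X^WX^w
W/IV-2 aff III-2×III-1: X^wY
W/IV-3 un III-2×III-1: X^WX^W|X^WX^w
⇒ W over [I-1,I-2,II-1,II-2,III-1,III-2,IV-1,IV-2,IV-3]: 40 consistent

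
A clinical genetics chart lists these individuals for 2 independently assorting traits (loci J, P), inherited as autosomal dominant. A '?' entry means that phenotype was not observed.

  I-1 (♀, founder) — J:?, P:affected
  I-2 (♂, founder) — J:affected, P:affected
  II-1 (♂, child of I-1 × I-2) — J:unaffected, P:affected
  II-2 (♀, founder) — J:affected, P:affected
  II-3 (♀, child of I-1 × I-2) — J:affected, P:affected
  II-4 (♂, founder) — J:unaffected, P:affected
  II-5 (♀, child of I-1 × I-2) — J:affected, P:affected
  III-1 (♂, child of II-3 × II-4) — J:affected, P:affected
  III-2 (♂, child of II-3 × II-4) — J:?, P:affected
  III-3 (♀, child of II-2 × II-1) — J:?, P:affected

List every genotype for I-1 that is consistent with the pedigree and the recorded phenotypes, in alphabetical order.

I-1 ∈ {Jj PP, Jj Pp, jj PP, jj Pp}

J/I-1 ? ·: jj|Jj
J/I-2 aff ·: Jj
J/II-1 un I-1×I-2: jj
J/II-2 aff ·: Jj|JJ
J/II-3 aff I-1×I-2: Jj|JJ
J/II-4 un ·: jj
J/II-5 aff I-1×I-2: Jj|JJ
J/III-1 aff II-3×II-4: Jj
J/III-2 ? II-3×II-4: jj|Jj
J/III-3 ? II-2×II-1: jj|Jj
⇒ J over [I-1,I-2,II-1,II-2,II-3,II-4,II-5,III-1,III-2,III-3]: 24 consistent
P/I-1 aff ·: Pp|PP
P/I-2 aff ·: Pp|PP
P/II-1 aff I-1×I-2: Pp|PP
P/II-2 aff ·: Pp|PP
P/II-3 aff I-1×I-2: Pp|PP
P/II-4 aff ·: Pp|PP
P/II-5 aff I-1×I-2: Pp|PP
P/III-1 aff II-3×II-4: Pp|PP
P/III-2 aff II-3×II-4: Pp|PP
P/III-3 aff II-2×II-1: Pp|PP
⇒ P over [I-1,I-2,II-1,II-2,II-3,II-4,II-5,III-1,III-2,III-3]: 561 consistent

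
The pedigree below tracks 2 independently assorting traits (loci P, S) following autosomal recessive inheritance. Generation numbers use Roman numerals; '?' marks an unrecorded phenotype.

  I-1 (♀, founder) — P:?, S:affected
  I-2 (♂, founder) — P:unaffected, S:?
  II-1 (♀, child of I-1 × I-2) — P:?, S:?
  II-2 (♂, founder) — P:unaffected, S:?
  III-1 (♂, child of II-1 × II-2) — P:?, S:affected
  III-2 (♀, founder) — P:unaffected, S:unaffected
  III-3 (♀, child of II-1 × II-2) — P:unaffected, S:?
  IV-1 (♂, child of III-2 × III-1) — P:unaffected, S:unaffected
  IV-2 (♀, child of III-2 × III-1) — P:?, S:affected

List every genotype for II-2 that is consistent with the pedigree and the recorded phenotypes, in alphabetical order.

II-2 ∈ {PP Ss, PP ss, Pp Ss, Pp ss}

P/I-1 ? ·: PP|Pp|pp
P/I-2 un ·: PP|Pp
P/II-1 ? I-1×I-2: PP|Pp|pp
P/II-2 un ·: PP|Pp
P/III-1 ? II-1×II-2: PP|Pp|pp
P/III-2 un ·: PP|Pp
P/III-3 un II-1×II-2: PP|Pp
P/IV-1 un III-2×III-1: PP|Pp
P/IV-2 ? III-2×III-1: PP|Pp|pp
⇒ P over [I-1,I-2,II-1,II-2,III-1,III-2,III-3,IV-1,IV-2]: 516 consistent
S/I-1 aff ·: ss
S/I-2 ? ·: SS|Ss|ss
S/II-1 ? I-1×I-2: Ss|ss
S/II-2 ? ·: Ss|ss
S/III-1 aff II-1×II-2: ss
S/III-2 un ·: Ss
S/III-3 ? II-1×II-2: SS|Ss|ss
S/IV-1 un III-2×III-1: Ss
S/IV-2 aff III-2×III-1: ss
⇒ S over [I-1,I-2,II-1,II-2,III-1,III-2,III-3,IV-1,IV-2]: 16 consistent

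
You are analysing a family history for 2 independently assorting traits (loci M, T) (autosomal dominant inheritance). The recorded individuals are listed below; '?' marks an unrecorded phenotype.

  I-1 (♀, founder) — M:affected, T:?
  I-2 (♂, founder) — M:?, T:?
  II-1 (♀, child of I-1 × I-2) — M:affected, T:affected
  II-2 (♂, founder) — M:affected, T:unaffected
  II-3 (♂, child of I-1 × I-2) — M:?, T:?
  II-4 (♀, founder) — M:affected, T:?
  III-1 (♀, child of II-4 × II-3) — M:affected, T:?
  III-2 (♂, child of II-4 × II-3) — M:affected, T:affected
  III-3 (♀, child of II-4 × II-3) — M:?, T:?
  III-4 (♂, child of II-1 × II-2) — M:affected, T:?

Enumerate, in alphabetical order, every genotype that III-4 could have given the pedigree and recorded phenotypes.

M/I-1 aff ·: Mm|MM
M/I-2 ? ·: mm|Mm|MM
M/II-1 aff I-1×I-2: Mm|MM
M/II-2 aff ·: Mm|MM
M/II-3 ? I-1×I-2: mm|Mm|MM
M/II-4 aff ·: Mm|MM
M/III-1 aff II-4×II-3: Mm|MM
M/III-2 aff II-4×II-3: Mm|MM
M/III-3 ? II-4×II-3: mm|Mm|MM
M/III-4 aff II-1×II-2: Mm|MM
⇒ M over [I-1,I-2,II-1,II-2,II-3,II-4,III-1,III-2,III-3,III-4]: 829 consistent
T/I-1 ? ·: tt|Tt|TT
T/I-2 ? ·: tt|Tt|TT
T/II-1 aff I-1×I-2: Tt|TT
T/II-2 un ·: tt
T/II-3 ? I-1×I-2: tt|Tt|TT
T/II-4 ? ·: tt|Tt|TT
T/III-1 ? II-4×II-3: tt|Tt|TT
T/III-2 aff II-4×II-3: Tt|TT
T/III-3 ? II-4×II-3: tt|Tt|TT
T/III-4 ? II-1×II-2: tt|Tt
⇒ T over [I-1,I-2,II-1,II-2,II-3,II-4,III-1,III-2,III-3,III-4]: 645 consistent

III-4 ∈ {MM Tt, MM tt, Mm Tt, Mm tt}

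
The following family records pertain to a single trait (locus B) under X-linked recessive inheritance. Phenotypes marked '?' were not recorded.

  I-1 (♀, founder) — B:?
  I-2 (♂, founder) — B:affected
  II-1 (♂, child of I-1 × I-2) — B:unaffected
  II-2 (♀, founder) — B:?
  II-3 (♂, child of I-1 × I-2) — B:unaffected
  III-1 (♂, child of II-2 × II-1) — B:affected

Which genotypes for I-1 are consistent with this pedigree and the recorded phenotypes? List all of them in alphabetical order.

I-1 ∈ {X^BX^B, X^BX^b}

B/I-1 ? ·: X^BX^B|X^BX^b
B/I-2 aff ·: X^bY
B/II-1 un I-1×I-2: X^BY
B/II-2 ? ·: X^BX^b|X^bX^b
B/II-3 un I-1×I-2: X^BY
B/III-1 aff II-2×II-1: X^bY
⇒ B over [I-1,I-2,II-1,II-2,II-3,III-1]: 4 consistent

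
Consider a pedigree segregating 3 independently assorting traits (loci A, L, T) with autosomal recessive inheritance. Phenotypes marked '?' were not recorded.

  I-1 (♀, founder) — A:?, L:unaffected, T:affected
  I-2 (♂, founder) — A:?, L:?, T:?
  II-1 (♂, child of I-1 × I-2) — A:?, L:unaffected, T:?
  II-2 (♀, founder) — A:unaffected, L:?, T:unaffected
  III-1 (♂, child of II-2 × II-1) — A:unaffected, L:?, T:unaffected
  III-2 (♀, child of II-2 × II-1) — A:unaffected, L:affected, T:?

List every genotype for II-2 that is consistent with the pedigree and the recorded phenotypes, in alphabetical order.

A/I-1 ? ·: AA|Aa|aa
A/I-2 ? ·: AA|Aa|aa
A/II-1 ? I-1×I-2: AA|Aa|aa
A/II-2 un ·: AA|Aa
A/III-1 un II-2×II-1: AA|Aa
A/III-2 un II-2×II-1: AA|Aa
⇒ A over [I-1,I-2,II-1,II-2,III-1,III-2]: 84 consistent
L/I-1 un ·: LL|Ll
L/I-2 ? ·: LL|Ll|ll
L/II-1 un I-1×I-2: Ll
L/II-2 ? ·: Ll|ll
L/III-1 ? II-2×II-1: LL|Ll|ll
L/III-2 aff II-2×II-1: ll
⇒ L over [I-1,I-2,II-1,II-2,III-1,III-2]: 25 consistent
T/I-1 aff ·: tt
T/I-2 ? ·: TT|Tt|tt
T/II-1 ? I-1×I-2: Tt|tt
T/II-2 un ·: TT|Tt
T/III-1 un II-2×II-1: TT|Tt
T/III-2 ? II-2×II-1: TT|Tt|tt
⇒ T over [I-1,I-2,II-1,II-2,III-1,III-2]: 26 consistent

II-2 ∈ {AA Ll TT, AA Ll Tt, AA ll TT, AA ll Tt, Aa Ll TT, Aa Ll Tt, Aa ll TT, Aa ll Tt}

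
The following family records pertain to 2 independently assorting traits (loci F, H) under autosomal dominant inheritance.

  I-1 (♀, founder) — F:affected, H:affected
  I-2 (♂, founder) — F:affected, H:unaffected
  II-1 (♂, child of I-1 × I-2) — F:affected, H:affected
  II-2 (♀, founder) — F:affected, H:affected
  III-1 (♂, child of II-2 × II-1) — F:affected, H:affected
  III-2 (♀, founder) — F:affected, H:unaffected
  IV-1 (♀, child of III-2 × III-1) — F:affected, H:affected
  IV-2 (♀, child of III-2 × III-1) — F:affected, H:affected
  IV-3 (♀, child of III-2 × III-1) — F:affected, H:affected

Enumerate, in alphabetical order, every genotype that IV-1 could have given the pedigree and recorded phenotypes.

F/I-1 aff ·: Ff|FF
F/I-2 aff ·: Ff|FF
F/II-1 aff I-1×I-2: Ff|FF
F/II-2 aff ·: Ff|FF
F/III-1 aff II-2×II-1: Ff|FF
F/III-2 aff ·: Ff|FF
F/IV-1 aff III-2×III-1: Ff|FF
F/IV-2 aff III-2×III-1: Ff|FF
F/IV-3 aff III-2×III-1: Ff|FF
⇒ F over [I-1,I-2,II-1,II-2,III-1,III-2,IV-1,IV-2,IV-3]: 286 consistent
H/I-1 aff ·: Hh|HH
H/I-2 un ·: hh
H/II-1 aff I-1×I-2: Hh
H/II-2 aff ·: Hh|HH
H/III-1 aff II-2×II-1: Hh|HH
H/III-2 un ·: hh
H/IV-1 aff III-2×III-1: Hh
H/IV-2 aff III-2×III-1: Hh
H/IV-3 aff III-2×III-1: Hh
⇒ H over [I-1,I-2,II-1,II-2,III-1,III-2,IV-1,IV-2,IV-3]: 8 consistent

IV-1 ∈ {FF Hh, Ff Hh}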